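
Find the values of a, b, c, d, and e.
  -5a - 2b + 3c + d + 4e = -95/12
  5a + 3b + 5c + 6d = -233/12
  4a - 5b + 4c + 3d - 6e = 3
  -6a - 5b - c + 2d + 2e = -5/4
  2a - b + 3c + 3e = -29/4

Row-reduce the augmented matrix:
R1 ← R1 / (-5).
R2 ← R2 − 5·R1.
R3 ← R3 − 4·R1.
R4 ← R4 + 6·R1.
R5 ← R5 − 2·R1.
R1 ← R1 − 2/5·R2.
R3 ← R3 + 33/5·R2.
R4 ← R4 + 13/5·R2.
R5 ← R5 + 9/5·R2.
R3 ← R3 / (296/5).
R1 ← R1 + 19/5·R3.
R2 ← R2 − 8·R3.
R4 ← R4 − 81/5·R3.
R5 ← R5 − 93/5·R3.
R4 ← R4 / (787/148).
R1 ← R1 − 31/148·R4.
R2 ← R2 − 9/37·R4.
R3 ← R3 − 125/148·R4.
R5 ← R5 + 401/148·R4.
R5 ← R5 / (3909/787).
R1 ← R1 + 732/787·R5.
R2 ← R2 − 597/787·R5.
R3 ← R3 − 171/787·R5.
R4 ← R4 − 169/787·R5.
Reading off the reduced rows gives a = -1/3, b = -2/3, c = -3/4, d = -2, e = -5/3.

a = -1/3, b = -2/3, c = -3/4, d = -2, e = -5/3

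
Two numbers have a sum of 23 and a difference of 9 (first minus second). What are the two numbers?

first number: 16, second number: 7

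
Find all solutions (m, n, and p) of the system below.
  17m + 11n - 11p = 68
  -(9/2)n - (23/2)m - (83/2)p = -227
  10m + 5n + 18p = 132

no solution

Row-reduce:
R1 ← R1 / (17).
R2 ← R2 + 23/2·R1.
R3 ← R3 − 10·R1.
R2 ← R2 / (50/17).
R1 ← R1 − 11/17·R2.
R3 ← R3 + 25/17·R2.
Row 3 reduces to 0 = 3/2, a contradiction. The system is inconsistent.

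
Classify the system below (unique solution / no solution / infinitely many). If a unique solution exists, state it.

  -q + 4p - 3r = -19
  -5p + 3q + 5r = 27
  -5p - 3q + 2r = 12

Row-reduce the augmented matrix:
R1 ← R1 / (4).
R2 ← R2 + 5·R1.
R3 ← R3 + 5·R1.
R2 ← R2 / (7/4).
R1 ← R1 + 1/4·R2.
R3 ← R3 + 17/4·R2.
R3 ← R3 / (9/7).
R1 ← R1 + 4/7·R3.
R2 ← R2 − 5/7·R3.
Reading off the reduced rows gives p = -6, q = 4, r = -3.

p = -6, q = 4, r = -3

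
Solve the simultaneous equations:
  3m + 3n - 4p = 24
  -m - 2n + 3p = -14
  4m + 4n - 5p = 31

m = 3, n = 1, p = -3

Row-reduce the augmented matrix:
R1 ← R1 / (3).
R2 ← R2 + 1·R1.
R3 ← R3 − 4·R1.
R2 ← R2 / (-1).
R1 ← R1 − 1·R2.
R3 ← R3 / (1/3).
R1 ← R1 − 1/3·R3.
R2 ← R2 + 5/3·R3.
Reading off the reduced rows gives m = 3, n = 1, p = -3.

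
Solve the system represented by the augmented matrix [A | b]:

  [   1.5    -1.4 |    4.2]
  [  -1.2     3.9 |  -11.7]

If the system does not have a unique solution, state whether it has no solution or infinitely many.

x_1 = 0, x_2 = -3

Row-reduce the augmented matrix:
R1 ← R1 / (3/2).
R2 ← R2 + 6/5·R1.
R2 ← R2 / (139/50).
R1 ← R1 + 14/15·R2.
Reading off the reduced rows gives x_1 = 0, x_2 = -3.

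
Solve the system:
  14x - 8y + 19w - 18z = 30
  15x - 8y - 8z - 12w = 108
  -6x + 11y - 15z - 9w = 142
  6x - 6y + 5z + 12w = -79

x = 4, y = 5, z = -5, w = -4

Row-reduce the augmented matrix:
R1 ← R1 / (14).
R2 ← R2 − 15·R1.
R3 ← R3 + 6·R1.
R4 ← R4 − 6·R1.
R2 ← R2 / (4/7).
R1 ← R1 + 4/7·R2.
R3 ← R3 − 53/7·R2.
R4 ← R4 + 18/7·R2.
R3 ← R3 / (-689/4).
R1 ← R1 − 10·R3.
R2 ← R2 − 79/4·R3.
R4 ← R4 − 127/2·R3.
R4 ← R4 / (22029/1378).
R1 ← R1 + 4244/689·R4.
R2 ← R2 + 10425/1378·R4.
R3 ← R3 + 3423/1378·R4.
Reading off the reduced rows gives x = 4, y = 5, z = -5, w = -4.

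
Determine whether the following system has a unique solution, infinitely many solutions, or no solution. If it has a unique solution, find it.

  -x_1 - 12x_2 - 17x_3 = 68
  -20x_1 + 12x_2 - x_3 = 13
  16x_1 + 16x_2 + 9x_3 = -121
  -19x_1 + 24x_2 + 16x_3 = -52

Row-reduce:
R1 ← R1 / (-1).
R2 ← R2 + 20·R1.
R3 ← R3 − 16·R1.
R4 ← R4 + 19·R1.
R2 ← R2 / (252).
R1 ← R1 − 12·R2.
R3 ← R3 + 176·R2.
R4 ← R4 − 252·R2.
R3 ← R3 / (-551/21).
R1 ← R1 − 6/7·R3.
R2 ← R2 − 113/84·R3.
Row 4 reduces to 0 = 3, a contradiction. The system is inconsistent.

no solution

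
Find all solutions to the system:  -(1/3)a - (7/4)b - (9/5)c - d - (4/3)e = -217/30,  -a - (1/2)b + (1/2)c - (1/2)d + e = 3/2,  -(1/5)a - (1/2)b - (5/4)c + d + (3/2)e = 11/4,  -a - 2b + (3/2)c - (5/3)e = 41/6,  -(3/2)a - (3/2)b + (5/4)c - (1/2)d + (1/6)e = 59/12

Row-reduce:
R1 ← R1 / (-1/3).
R2 ← R2 + 1·R1.
R3 ← R3 + 1/5·R1.
R4 ← R4 + 1·R1.
R5 ← R5 + 3/2·R1.
R2 ← R2 / (19/4).
R1 ← R1 − 21/4·R2.
R3 ← R3 − 11/20·R2.
R4 ← R4 − 13/4·R2.
R5 ← R5 − 51/8·R2.
R3 ← R3 / (-1621/1900).
R1 ← R1 + 213/190·R3.
R2 ← R2 − 118/95·R3.
R4 ← R4 − 272/95·R3.
R5 ← R5 − 136/95·R3.
R4 ← R4 / (18439/3242).
R1 ← R1 + 4815/3242·R4.
R2 ← R2 − 3946/1621·R4.
R3 ← R3 + 2490/1621·R4.
R5 ← R5 − 18439/6484·R4.
Rank is 4 with 5 unknowns, leaving e free.

infinitely many solutions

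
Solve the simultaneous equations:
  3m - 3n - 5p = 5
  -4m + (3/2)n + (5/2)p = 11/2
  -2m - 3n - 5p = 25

no solution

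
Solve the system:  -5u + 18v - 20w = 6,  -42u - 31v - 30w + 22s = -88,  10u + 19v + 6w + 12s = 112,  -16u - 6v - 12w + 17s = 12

Row-reduce:
R1 ← R1 / (-5).
R2 ← R2 + 42·R1.
R3 ← R3 − 10·R1.
R4 ← R4 + 16·R1.
R2 ← R2 / (-911/5).
R1 ← R1 + 18/5·R2.
R3 ← R3 − 55·R2.
R4 ← R4 + 318/5·R2.
R3 ← R3 / (6976/911).
R1 ← R1 − 1160/911·R3.
R2 ← R2 + 690/911·R3.
R4 ← R4 − 3488/911·R3.
Rank is 3 with 4 unknowns, leaving s free.

infinitely many solutions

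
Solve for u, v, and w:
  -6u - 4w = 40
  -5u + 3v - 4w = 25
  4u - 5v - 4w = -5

Row-reduce the augmented matrix:
R1 ← R1 / (-6).
R2 ← R2 + 5·R1.
R3 ← R3 − 4·R1.
R2 ← R2 / (3).
R3 ← R3 + 5·R2.
R3 ← R3 / (-70/9).
R1 ← R1 − 2/3·R3.
R2 ← R2 + 2/9·R3.
Reading off the reduced rows gives u = -6, v = -3, w = -1.

u = -6, v = -3, w = -1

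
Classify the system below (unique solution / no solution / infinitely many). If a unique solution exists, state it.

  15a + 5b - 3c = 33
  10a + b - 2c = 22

infinitely many solutions

Row-reduce:
R1 ← R1 / (15).
R2 ← R2 − 10·R1.
R2 ← R2 / (-7/3).
R1 ← R1 − 1/3·R2.
Rank is 2 with 3 unknowns, leaving c free.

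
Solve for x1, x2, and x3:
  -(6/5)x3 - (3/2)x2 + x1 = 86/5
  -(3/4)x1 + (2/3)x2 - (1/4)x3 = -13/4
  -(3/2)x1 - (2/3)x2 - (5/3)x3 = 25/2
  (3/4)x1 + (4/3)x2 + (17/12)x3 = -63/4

Row-reduce the augmented matrix:
R2 ← R2 + 3/4·R1.
R3 ← R3 + 3/2·R1.
R4 ← R4 − 3/4·R1.
R2 ← R2 / (-11/24).
R1 ← R1 + 3/2·R2.
R3 ← R3 + 35/12·R2.
R4 ← R4 − 59/24·R2.
R3 ← R3 / (1271/330).
R1 ← R1 − 141/55·R3.
R2 ← R2 − 138/55·R3.
R4 ← R4 + 1271/330·R3.
R4 reduces to 0 = 0, so the extra equation is consistent.
Reading off the reduced rows gives x1 = 1, x2 = -6, x3 = -6.

x1 = 1, x2 = -6, x3 = -6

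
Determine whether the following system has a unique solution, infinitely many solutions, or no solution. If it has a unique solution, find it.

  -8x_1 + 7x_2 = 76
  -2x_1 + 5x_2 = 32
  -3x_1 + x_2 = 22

Row-reduce the augmented matrix:
R1 ← R1 / (-8).
R2 ← R2 + 2·R1.
R3 ← R3 + 3·R1.
R2 ← R2 / (13/4).
R1 ← R1 + 7/8·R2.
R3 ← R3 + 13/8·R2.
R3 reduces to 0 = 0, so the extra equation is consistent.
Reading off the reduced rows gives x_1 = -6, x_2 = 4.

x_1 = -6, x_2 = 4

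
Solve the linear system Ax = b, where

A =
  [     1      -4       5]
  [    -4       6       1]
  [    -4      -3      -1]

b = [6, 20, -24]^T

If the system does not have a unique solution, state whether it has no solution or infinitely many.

x_1 = 2, x_2 = 4, x_3 = 4

Row-reduce the augmented matrix:
R2 ← R2 + 4·R1.
R3 ← R3 + 4·R1.
R2 ← R2 / (-10).
R1 ← R1 + 4·R2.
R3 ← R3 + 19·R2.
R3 ← R3 / (-209/10).
R1 ← R1 + 17/5·R3.
R2 ← R2 + 21/10·R3.
Reading off the reduced rows gives x_1 = 2, x_2 = 4, x_3 = 4.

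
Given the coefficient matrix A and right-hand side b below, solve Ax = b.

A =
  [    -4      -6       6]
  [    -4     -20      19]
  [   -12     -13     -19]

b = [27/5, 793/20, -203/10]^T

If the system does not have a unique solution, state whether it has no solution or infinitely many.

x_1 = 12/5, x_2 = -7/4, x_3 = 3/4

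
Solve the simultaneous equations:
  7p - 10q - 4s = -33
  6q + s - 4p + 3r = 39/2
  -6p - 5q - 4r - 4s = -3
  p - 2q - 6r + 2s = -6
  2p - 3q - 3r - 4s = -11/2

p = -1, q = 3, r = -1/2, s = -1

Row-reduce the augmented matrix:
R1 ← R1 / (7).
R2 ← R2 + 4·R1.
R3 ← R3 + 6·R1.
R4 ← R4 − 1·R1.
R5 ← R5 − 2·R1.
R2 ← R2 / (2/7).
R1 ← R1 + 10/7·R2.
R3 ← R3 + 95/7·R2.
R4 ← R4 + 4/7·R2.
R5 ← R5 + 1/7·R2.
R3 ← R3 / (277/2).
R1 ← R1 − 15·R3.
R2 ← R2 − 21/2·R3.
R5 ← R5 + 3/2·R3.
Swap R4 and R5.
R4 ← R4 / (-1175/277).
R1 ← R1 − 116/277·R4.
R2 ← R2 − 192/277·R4.
R3 ← R3 + 137/277·R4.
R5 reduces to 0 = 0, so the extra equation is consistent.
Reading off the reduced rows gives p = -1, q = 3, r = -1/2, s = -1.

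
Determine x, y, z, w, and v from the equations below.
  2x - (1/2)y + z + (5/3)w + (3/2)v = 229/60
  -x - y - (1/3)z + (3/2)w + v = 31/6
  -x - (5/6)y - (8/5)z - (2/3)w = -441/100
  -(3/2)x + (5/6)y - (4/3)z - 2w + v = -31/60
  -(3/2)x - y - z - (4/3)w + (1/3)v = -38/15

x = -7/3, y = 3/2, z = 13/5, w = 2, v = 11/5

Row-reduce the augmented matrix:
R1 ← R1 / (2).
R2 ← R2 + 1·R1.
R3 ← R3 + 1·R1.
R4 ← R4 + 3/2·R1.
R5 ← R5 + 3/2·R1.
R2 ← R2 / (-5/4).
R1 ← R1 + 1/4·R2.
R3 ← R3 + 13/12·R2.
R4 ← R4 − 11/24·R2.
R5 ← R5 + 11/8·R2.
R3 ← R3 / (-56/45).
R1 ← R1 − 7/15·R3.
R2 ← R2 + 2/15·R3.
R4 ← R4 + 47/90·R3.
R5 ← R5 + 13/30·R3.
R4 ← R4 / (2971/3360).
R1 ← R1 + 79/240·R4.
R2 ← R2 + 467/280·R4.
R3 ← R3 − 167/112·R4.
R5 ← R5 + 6733/3360·R4.
R5 ← R5 / (121205/17826).
R1 ← R1 − 3750/2971·R5.
R2 ← R2 − 13392/2971·R5.
R3 ← R3 + 27285/5942·R5.
R4 ← R4 − 10377/2971·R5.
Reading off the reduced rows gives x = -7/3, y = 3/2, z = 13/5, w = 2, v = 11/5.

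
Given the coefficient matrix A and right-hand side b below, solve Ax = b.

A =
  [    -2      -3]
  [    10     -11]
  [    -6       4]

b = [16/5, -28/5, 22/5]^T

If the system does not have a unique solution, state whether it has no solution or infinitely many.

x_1 = -1, x_2 = -2/5

Row-reduce the augmented matrix:
R1 ← R1 / (-2).
R2 ← R2 − 10·R1.
R3 ← R3 + 6·R1.
R2 ← R2 / (-26).
R1 ← R1 − 3/2·R2.
R3 ← R3 − 13·R2.
R3 reduces to 0 = 0, so the extra equation is consistent.
Reading off the reduced rows gives x_1 = -1, x_2 = -2/5.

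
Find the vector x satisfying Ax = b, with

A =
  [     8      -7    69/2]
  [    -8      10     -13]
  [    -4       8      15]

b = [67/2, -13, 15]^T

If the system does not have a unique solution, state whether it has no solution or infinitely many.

no solution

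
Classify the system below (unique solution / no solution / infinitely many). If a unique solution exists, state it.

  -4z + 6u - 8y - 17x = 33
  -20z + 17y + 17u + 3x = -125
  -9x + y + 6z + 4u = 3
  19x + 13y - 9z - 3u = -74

Row-reduce the augmented matrix:
R1 ← R1 / (-17).
R2 ← R2 − 3·R1.
R3 ← R3 + 9·R1.
R4 ← R4 − 19·R1.
R2 ← R2 / (265/17).
R1 ← R1 − 8/17·R2.
R3 ← R3 − 89/17·R2.
R4 ← R4 − 69/17·R2.
R3 ← R3 / (3994/265).
R1 ← R1 − 228/265·R3.
R2 ← R2 + 352/265·R3.
R4 ← R4 + 2141/265·R3.
R4 ← R4 / (-15201/3994).
R1 ← R1 + 1196/1997·R4.
R2 ← R2 − 1391/1997·R4.
R3 ← R3 + 1389/3994·R4.
Reading off the reduced rows gives x = -1, y = -4, z = 1, u = -2.

x = -1, y = -4, z = 1, u = -2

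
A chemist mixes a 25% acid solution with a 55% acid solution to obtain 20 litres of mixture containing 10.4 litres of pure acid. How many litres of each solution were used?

Let a = litres of solution A, b = litres of solution B.
  a + b = 20
  (1/4)a + (11/20)b = 52/5
From equation 1: a = 20 − b.
Substitute into equation 2 and solve: b = 18.
Then a = 2.

litres of solution A: 2, litres of solution B: 18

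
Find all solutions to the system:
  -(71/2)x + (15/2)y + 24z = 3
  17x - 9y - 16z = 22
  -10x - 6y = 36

Row-reduce:
R1 ← R1 / (-71/2).
R2 ← R2 − 17·R1.
R3 ← R3 + 10·R1.
R2 ← R2 / (-384/71).
R1 ← R1 + 15/71·R2.
R3 ← R3 + 576/71·R2.
Rank is 2 with 3 unknowns, leaving z free.

infinitely many solutions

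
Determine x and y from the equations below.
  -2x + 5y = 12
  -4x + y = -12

Row-reduce the augmented matrix:
R1 ← R1 / (-2).
R2 ← R2 + 4·R1.
R2 ← R2 / (-9).
R1 ← R1 + 5/2·R2.
Reading off the reduced rows gives x = 4, y = 4.

x = 4, y = 4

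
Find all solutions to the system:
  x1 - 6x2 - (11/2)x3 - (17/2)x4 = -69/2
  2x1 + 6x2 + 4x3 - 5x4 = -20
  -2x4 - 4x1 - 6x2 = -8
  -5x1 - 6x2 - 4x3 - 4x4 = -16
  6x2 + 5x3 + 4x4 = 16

Row-reduce:
R2 ← R2 − 2·R1.
R3 ← R3 + 4·R1.
R4 ← R4 + 5·R1.
R2 ← R2 / (18).
R1 ← R1 + 6·R2.
R3 ← R3 + 30·R2.
R4 ← R4 + 36·R2.
R5 ← R5 − 6·R2.
R3 ← R3 / (3).
R1 ← R1 + 1/2·R3.
R2 ← R2 − 5/6·R3.
R4 ← R4 + 3/2·R3.
R4 ← R4 / (-61/2).
R1 ← R1 + 43/6·R4.
R2 ← R2 − 46/9·R4.
R3 ← R3 + 16/3·R4.
Row 5 reduces to 0 = -1/3, a contradiction. The system is inconsistent.

no solution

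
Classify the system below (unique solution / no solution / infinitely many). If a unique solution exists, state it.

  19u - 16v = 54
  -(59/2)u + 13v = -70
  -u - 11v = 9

Row-reduce:
R1 ← R1 / (19).
R2 ← R2 + 59/2·R1.
R3 ← R3 + 1·R1.
R2 ← R2 / (-225/19).
R1 ← R1 + 16/19·R2.
R3 ← R3 + 225/19·R2.
Row 3 reduces to 0 = -2, a contradiction. The system is inconsistent.

no solution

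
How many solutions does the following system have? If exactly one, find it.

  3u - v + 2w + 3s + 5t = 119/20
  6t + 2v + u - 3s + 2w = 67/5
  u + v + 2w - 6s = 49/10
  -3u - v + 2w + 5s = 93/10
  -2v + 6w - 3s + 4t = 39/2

Row-reduce the augmented matrix:
R1 ← R1 / (3).
R2 ← R2 − 1·R1.
R3 ← R3 − 1·R1.
R4 ← R4 + 3·R1.
R2 ← R2 / (7/3).
R1 ← R1 + 1/3·R2.
R3 ← R3 − 4/3·R2.
R4 ← R4 + 2·R2.
R5 ← R5 + 2·R2.
R3 ← R3 / (4/7).
R1 ← R1 − 6/7·R3.
R2 ← R2 − 4/7·R3.
R4 ← R4 − 36/7·R3.
R5 ← R5 − 50/7·R3.
R4 ← R4 / (47).
R1 ← R1 − 15/2·R4.
R2 ← R2 − 3·R4.
R3 ← R3 + 33/4·R4.
R5 ← R5 − 105/2·R4.
R5 ← R5 / (763/94).
R1 ← R1 − 109/94·R5.
R2 ← R2 − 144/47·R5.
R3 ← R3 − 155/188·R5.
R4 ← R4 − 46/47·R5.
Reading off the reduced rows gives u = -8/5, v = 1, w = 11/4, s = 0, t = 5/4.

u = -8/5, v = 1, w = 11/4, s = 0, t = 5/4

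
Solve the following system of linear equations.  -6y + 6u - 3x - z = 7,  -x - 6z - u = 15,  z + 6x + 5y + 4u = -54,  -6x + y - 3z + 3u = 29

Row-reduce the augmented matrix:
R1 ← R1 / (-3).
R2 ← R2 + 1·R1.
R3 ← R3 − 6·R1.
R4 ← R4 + 6·R1.
R2 ← R2 / (2).
R1 ← R1 − 2·R2.
R3 ← R3 + 7·R2.
R4 ← R4 − 13·R2.
R3 ← R3 / (-125/6).
R1 ← R1 − 6·R3.
R2 ← R2 + 17/6·R3.
R4 ← R4 − 215/6·R3.
R4 ← R4 / (499/25).
R1 ← R1 − 323/125·R4.
R2 ← R2 + 281/125·R4.
R3 ← R3 + 33/125·R4.
Reading off the reduced rows gives x = -6, y = -1, z = -1, u = -3.

x = -6, y = -1, z = -1, u = -3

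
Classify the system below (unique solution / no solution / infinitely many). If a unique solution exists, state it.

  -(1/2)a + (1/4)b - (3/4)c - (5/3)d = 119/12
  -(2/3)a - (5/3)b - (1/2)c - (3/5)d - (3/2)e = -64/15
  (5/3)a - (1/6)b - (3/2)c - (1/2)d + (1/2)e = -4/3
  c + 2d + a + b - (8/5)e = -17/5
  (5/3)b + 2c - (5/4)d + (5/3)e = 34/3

a = -2, b = 6, c = -1, d = -4, e = -1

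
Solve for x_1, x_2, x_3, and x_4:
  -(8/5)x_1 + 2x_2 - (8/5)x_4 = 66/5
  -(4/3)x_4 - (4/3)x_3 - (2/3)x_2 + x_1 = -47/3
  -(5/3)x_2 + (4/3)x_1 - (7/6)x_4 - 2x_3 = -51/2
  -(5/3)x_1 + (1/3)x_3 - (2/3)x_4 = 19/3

Row-reduce the augmented matrix:
R1 ← R1 / (-8/5).
R2 ← R2 − 1·R1.
R3 ← R3 − 4/3·R1.
R4 ← R4 + 5/3·R1.
R2 ← R2 / (7/12).
R1 ← R1 + 5/4·R2.
R4 ← R4 + 25/12·R2.
R3 ← R3 / (-2).
R1 ← R1 + 20/7·R3.
R2 ← R2 + 16/7·R3.
R4 ← R4 + 31/7·R3.
R4 ← R4 / (-151/84).
R1 ← R1 + 3/7·R4.
R2 ← R2 + 8/7·R4.
R3 ← R3 − 5/4·R4.
Reading off the reduced rows gives x_1 = -3, x_2 = 5, x_3 = 6, x_4 = 1.

x_1 = -3, x_2 = 5, x_3 = 6, x_4 = 1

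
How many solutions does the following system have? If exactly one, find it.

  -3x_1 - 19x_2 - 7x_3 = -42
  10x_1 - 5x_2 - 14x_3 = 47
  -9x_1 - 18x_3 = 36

x_1 = 2, x_2 = 3, x_3 = -3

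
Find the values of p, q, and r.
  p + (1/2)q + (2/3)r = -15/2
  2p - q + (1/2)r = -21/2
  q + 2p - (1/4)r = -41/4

p = -5, q = -1, r = -3

Row-reduce the augmented matrix:
R2 ← R2 − 2·R1.
R3 ← R3 − 2·R1.
R2 ← R2 / (-2).
R1 ← R1 − 1/2·R2.
R3 ← R3 / (-19/12).
R1 ← R1 − 11/24·R3.
R2 ← R2 − 5/12·R3.
Reading off the reduced rows gives p = -5, q = -1, r = -3.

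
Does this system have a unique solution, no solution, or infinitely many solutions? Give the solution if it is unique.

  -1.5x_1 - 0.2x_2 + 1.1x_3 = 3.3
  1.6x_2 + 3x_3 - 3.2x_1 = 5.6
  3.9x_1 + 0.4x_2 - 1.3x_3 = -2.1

Row-reduce the augmented matrix:
R1 ← R1 / (-3/2).
R2 ← R2 + 16/5·R1.
R3 ← R3 − 39/10·R1.
R2 ← R2 / (152/75).
R1 ← R1 − 2/15·R2.
R3 ← R3 + 3/25·R2.
R3 ← R3 / (243/152).
R1 ← R1 + 59/76·R3.
R2 ← R2 − 49/152·R3.
Reading off the reduced rows gives x_1 = 1, x_2 = -2, x_3 = 4.

x_1 = 1, x_2 = -2, x_3 = 4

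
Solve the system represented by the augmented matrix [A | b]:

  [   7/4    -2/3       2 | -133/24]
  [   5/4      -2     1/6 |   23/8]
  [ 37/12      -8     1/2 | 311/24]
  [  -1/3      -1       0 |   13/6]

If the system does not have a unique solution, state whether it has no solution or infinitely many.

x_1 = -1/2, x_2 = -2, x_3 = -3

Row-reduce the augmented matrix:
R1 ← R1 / (7/4).
R2 ← R2 − 5/4·R1.
R3 ← R3 − 37/12·R1.
R4 ← R4 + 1/3·R1.
R2 ← R2 / (-32/21).
R1 ← R1 + 8/21·R2.
R3 ← R3 + 430/63·R2.
R4 ← R4 + 71/63·R2.
R3 ← R3 / (757/288).
R1 ← R1 − 35/24·R3.
R2 ← R2 − 53/64·R3.
R4 ← R4 − 757/576·R3.
R4 reduces to 0 = 0, so the extra equation is consistent.
Reading off the reduced rows gives x_1 = -1/2, x_2 = -2, x_3 = -3.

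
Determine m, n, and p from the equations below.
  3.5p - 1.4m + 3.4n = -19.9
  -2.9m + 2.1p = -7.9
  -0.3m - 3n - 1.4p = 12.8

Row-reduce the augmented matrix:
R1 ← R1 / (-7/5).
R2 ← R2 + 29/10·R1.
R3 ← R3 + 3/10·R1.
R2 ← R2 / (-493/70).
R1 ← R1 + 17/7·R2.
R3 ← R3 + 261/70·R2.
R3 ← R3 / (49/85).
R1 ← R1 + 21/29·R3.
R2 ← R2 − 721/986·R3.
Reading off the reduced rows gives m = 2, n = -4, p = -1.

m = 2, n = -4, p = -1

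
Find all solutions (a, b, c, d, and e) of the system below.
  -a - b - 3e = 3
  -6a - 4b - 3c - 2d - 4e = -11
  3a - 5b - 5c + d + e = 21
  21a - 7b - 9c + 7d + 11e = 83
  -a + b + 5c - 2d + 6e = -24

Row-reduce:
R1 ← R1 / (-1).
R2 ← R2 + 6·R1.
R3 ← R3 − 3·R1.
R4 ← R4 − 21·R1.
R5 ← R5 + 1·R1.
R2 ← R2 / (2).
R1 ← R1 − 1·R2.
R3 ← R3 + 8·R2.
R4 ← R4 + 28·R2.
R5 ← R5 − 2·R2.
R3 ← R3 / (-17).
R1 ← R1 − 3/2·R3.
R2 ← R2 + 3/2·R3.
R4 ← R4 + 51·R3.
R5 ← R5 − 8·R3.
Swap R4 and R5.
R4 ← R4 / (-56/17).
R1 ← R1 − 13/34·R4.
R2 ← R2 + 13/34·R4.
R3 ← R3 − 7/17·R4.
Row 5 reduces to 0 = -2, a contradiction. The system is inconsistent.

no solution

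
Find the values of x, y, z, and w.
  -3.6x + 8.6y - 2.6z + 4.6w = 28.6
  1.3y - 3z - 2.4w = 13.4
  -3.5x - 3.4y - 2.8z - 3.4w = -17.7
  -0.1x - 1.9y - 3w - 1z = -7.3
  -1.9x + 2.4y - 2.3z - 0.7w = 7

Row-reduce the augmented matrix:
R1 ← R1 / (-18/5).
R3 ← R3 + 7/2·R1.
R4 ← R4 + 1/10·R1.
R5 ← R5 + 19/10·R1.
R2 ← R2 / (13/10).
R1 ← R1 + 43/18·R2.
R3 ← R3 + 2117/180·R2.
R4 ← R4 + 77/36·R2.
R5 ← R5 + 77/36·R2.
R3 ← R3 / (-64147/2340).
R1 ← R1 + 1121/234·R3.
R2 ← R2 + 30/13·R3.
R4 ← R4 + 13721/2340·R3.
R5 ← R5 + 13721/2340·R3.
R4 ← R4 / (-239998/320735).
R1 ← R1 + 33222/64147·R4.
R2 ← R2 − 41334/64147·R4.
R3 ← R3 − 69229/64147·R4.
R5 ← R5 + 239998/320735·R4.
R5 reduces to 0 = 0, so the extra equation is consistent.
Reading off the reduced rows gives x = 5, y = 2, z = -6, w = 3.

x = 5, y = 2, z = -6, w = 3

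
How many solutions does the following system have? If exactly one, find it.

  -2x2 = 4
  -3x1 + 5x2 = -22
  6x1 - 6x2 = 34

Row-reduce:
Swap R1 and R2.
R1 ← R1 / (-3).
R3 ← R3 − 6·R1.
R2 ← R2 / (-2).
R1 ← R1 + 5/3·R2.
R3 ← R3 − 4·R2.
Row 3 reduces to 0 = -2, a contradiction. The system is inconsistent.

no solution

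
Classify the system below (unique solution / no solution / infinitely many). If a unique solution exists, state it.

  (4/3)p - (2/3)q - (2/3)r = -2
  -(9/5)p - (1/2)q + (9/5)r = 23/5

Row-reduce:
R1 ← R1 / (4/3).
R2 ← R2 + 9/5·R1.
R2 ← R2 / (-7/5).
R1 ← R1 + 1/2·R2.
Rank is 2 with 3 unknowns, leaving r free.

infinitely many solutions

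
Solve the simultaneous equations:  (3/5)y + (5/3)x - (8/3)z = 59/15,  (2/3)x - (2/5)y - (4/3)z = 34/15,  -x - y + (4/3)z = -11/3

Row-reduce:
R1 ← R1 / (5/3).
R2 ← R2 − 2/3·R1.
R3 ← R3 + 1·R1.
R2 ← R2 / (-16/25).
R1 ← R1 − 9/25·R2.
R3 ← R3 + 16/25·R2.
Row 3 reduces to 0 = -2, a contradiction. The system is inconsistent.

no solution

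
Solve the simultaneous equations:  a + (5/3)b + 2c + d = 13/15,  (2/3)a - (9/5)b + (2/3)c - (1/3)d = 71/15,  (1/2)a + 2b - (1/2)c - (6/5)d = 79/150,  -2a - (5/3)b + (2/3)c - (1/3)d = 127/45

a = 2/3, b = -1, c = 7/3, d = -14/5

Row-reduce the augmented matrix:
R2 ← R2 − 2/3·R1.
R3 ← R3 − 1/2·R1.
R4 ← R4 + 2·R1.
R2 ← R2 / (-131/45).
R1 ← R1 − 5/3·R2.
R3 ← R3 − 7/6·R2.
R4 ← R4 − 5/3·R2.
R3 ← R3 / (-463/262).
R1 ← R1 − 212/131·R3.
R2 ← R2 − 30/131·R3.
R4 ← R4 − 1684/393·R3.
R4 ← R4 / (-27778/6945).
R1 ← R1 + 3464/2315·R4.
R2 ← R2 − 33/463·R4.
R3 ← R3 − 2752/2315·R4.
Reading off the reduced rows gives a = 2/3, b = -1, c = 7/3, d = -14/5.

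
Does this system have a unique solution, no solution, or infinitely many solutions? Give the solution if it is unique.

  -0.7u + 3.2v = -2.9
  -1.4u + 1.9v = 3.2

u = -5, v = -2

Row-reduce the augmented matrix:
R1 ← R1 / (-7/10).
R2 ← R2 + 7/5·R1.
R2 ← R2 / (-9/2).
R1 ← R1 + 32/7·R2.
Reading off the reduced rows gives u = -5, v = -2.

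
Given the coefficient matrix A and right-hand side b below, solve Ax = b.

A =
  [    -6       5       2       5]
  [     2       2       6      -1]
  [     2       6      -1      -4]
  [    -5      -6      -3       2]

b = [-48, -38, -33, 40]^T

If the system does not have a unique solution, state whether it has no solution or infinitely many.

x_1 = 3, x_2 = -6, x_3 = -5, x_4 = 2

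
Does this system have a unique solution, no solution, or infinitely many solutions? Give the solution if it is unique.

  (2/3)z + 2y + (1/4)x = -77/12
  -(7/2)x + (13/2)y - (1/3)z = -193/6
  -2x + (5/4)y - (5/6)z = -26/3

no solution

Row-reduce:
R1 ← R1 / (1/4).
R2 ← R2 + 7/2·R1.
R3 ← R3 + 2·R1.
R2 ← R2 / (69/2).
R1 ← R1 − 8·R2.
R3 ← R3 − 69/4·R2.
Row 3 reduces to 0 = 1, a contradiction. The system is inconsistent.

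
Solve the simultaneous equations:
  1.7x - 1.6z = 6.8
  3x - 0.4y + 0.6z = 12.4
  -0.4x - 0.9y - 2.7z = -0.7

x = 4, y = -1, z = 0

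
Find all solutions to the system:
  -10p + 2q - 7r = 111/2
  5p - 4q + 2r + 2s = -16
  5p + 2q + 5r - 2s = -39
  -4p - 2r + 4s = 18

Row-reduce:
R1 ← R1 / (-10).
R2 ← R2 − 5·R1.
R3 ← R3 − 5·R1.
R4 ← R4 + 4·R1.
R2 ← R2 / (-3).
R1 ← R1 + 1/5·R2.
R3 ← R3 − 3·R2.
R4 ← R4 + 4/5·R2.
Swap R3 and R4.
R3 ← R3 / (6/5).
R1 ← R1 − 4/5·R3.
R2 ← R2 − 1/2·R3.
Row 4 reduces to 0 = 1/2, a contradiction. The system is inconsistent.

no solution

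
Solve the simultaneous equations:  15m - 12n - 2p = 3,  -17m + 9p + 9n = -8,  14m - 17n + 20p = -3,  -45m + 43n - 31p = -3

no solution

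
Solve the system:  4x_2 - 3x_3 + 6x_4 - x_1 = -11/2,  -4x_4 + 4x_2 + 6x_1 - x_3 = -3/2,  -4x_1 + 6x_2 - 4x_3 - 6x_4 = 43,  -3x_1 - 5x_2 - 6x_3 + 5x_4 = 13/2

Row-reduce the augmented matrix:
R1 ← R1 / (-1).
R2 ← R2 − 6·R1.
R3 ← R3 + 4·R1.
R4 ← R4 + 3·R1.
R2 ← R2 / (28).
R1 ← R1 + 4·R2.
R3 ← R3 + 10·R2.
R4 ← R4 + 17·R2.
R3 ← R3 / (17/14).
R1 ← R1 − 2/7·R3.
R2 ← R2 + 19/28·R3.
R4 ← R4 + 239/28·R3.
R4 ← R4 / (-2110/17).
R1 ← R1 − 50/17·R4.
R2 ← R2 + 157/17·R4.
R3 ← R3 + 260/17·R4.
Reading off the reduced rows gives x_1 = -3, x_2 = 1/2, x_3 = -5/2, x_4 = -3.

x_1 = -3, x_2 = 1/2, x_3 = -5/2, x_4 = -3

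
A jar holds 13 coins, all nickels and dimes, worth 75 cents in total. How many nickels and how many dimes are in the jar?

Let n = nickels, d = dimes.
  n + d = 13
  5n + 10d = 75
From equation 1: n = 13 − d.
Substitute into equation 2 and solve: d = 2.
Then n = 11.

nickels: 11, dimes: 2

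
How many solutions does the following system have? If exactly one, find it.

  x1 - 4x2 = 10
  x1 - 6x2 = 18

x1 = -6, x2 = -4

Row-reduce the augmented matrix:
R2 ← R2 − 1·R1.
R2 ← R2 / (-2).
R1 ← R1 + 4·R2.
Reading off the reduced rows gives x1 = -6, x2 = -4.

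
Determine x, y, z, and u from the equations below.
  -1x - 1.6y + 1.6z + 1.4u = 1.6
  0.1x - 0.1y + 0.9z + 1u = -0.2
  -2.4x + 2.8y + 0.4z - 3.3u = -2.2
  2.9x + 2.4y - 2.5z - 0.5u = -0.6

Row-reduce the augmented matrix:
R1 ← R1 / (-1).
R2 ← R2 − 1/10·R1.
R3 ← R3 + 12/5·R1.
R4 ← R4 − 29/10·R1.
R2 ← R2 / (-13/50).
R1 ← R1 − 8/5·R2.
R3 ← R3 − 166/25·R2.
R4 ← R4 + 56/25·R2.
R3 ← R3 / (1536/65).
R1 ← R1 − 64/13·R3.
R2 ← R2 + 53/13·R3.
R4 ← R4 + 909/130·R3.
R4 ← R4 / (3917/10240).
R1 ← R1 − 15/16·R4.
R2 ← R2 + 523/1024·R4.
R3 ← R3 − 973/1024·R4.
Reading off the reduced rows gives x = -6, y = 2, z = -6, u = 6.

x = -6, y = 2, z = -6, u = 6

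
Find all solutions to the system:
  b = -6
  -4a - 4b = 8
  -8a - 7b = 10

a = 4, b = -6

Row-reduce the augmented matrix:
Swap R1 and R2.
R1 ← R1 / (-4).
R3 ← R3 + 8·R1.
R1 ← R1 − 1·R2.
R3 ← R3 − 1·R2.
R3 reduces to 0 = 0, so the extra equation is consistent.
Reading off the reduced rows gives a = 4, b = -6.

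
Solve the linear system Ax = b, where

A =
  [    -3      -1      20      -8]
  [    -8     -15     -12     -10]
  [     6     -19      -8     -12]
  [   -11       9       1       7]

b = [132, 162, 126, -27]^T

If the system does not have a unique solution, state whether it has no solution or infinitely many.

x_1 = -6, x_2 = -6, x_3 = 3, x_4 = -6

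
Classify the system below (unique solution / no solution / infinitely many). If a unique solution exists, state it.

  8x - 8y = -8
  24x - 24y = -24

infinitely many solutions

Row-reduce:
R1 ← R1 / (8).
R2 ← R2 − 24·R1.
Rank is 1 with 2 unknowns, leaving y free.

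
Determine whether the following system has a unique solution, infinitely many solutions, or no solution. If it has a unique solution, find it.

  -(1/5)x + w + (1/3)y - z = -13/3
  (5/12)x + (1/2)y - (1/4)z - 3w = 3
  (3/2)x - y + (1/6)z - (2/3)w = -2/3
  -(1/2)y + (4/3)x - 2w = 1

infinitely many solutions

Row-reduce:
R1 ← R1 / (-1/5).
R2 ← R2 − 5/12·R1.
R3 ← R3 − 3/2·R1.
R4 ← R4 − 4/3·R1.
R2 ← R2 / (43/36).
R1 ← R1 + 5/3·R2.
R3 ← R3 − 3/2·R2.
R4 ← R4 − 31/18·R2.
R3 ← R3 / (-568/129).
R1 ← R1 − 75/43·R3.
R2 ← R2 + 84/43·R3.
R4 ← R4 + 142/43·R3.
Rank is 3 with 4 unknowns, leaving w free.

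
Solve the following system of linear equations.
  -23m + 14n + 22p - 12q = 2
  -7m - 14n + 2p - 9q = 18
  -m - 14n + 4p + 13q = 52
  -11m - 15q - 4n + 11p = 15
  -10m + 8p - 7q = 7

no solution

Row-reduce:
R1 ← R1 / (-23).
R2 ← R2 + 7·R1.
R3 ← R3 + 1·R1.
R4 ← R4 + 11·R1.
R5 ← R5 + 10·R1.
R2 ← R2 / (-420/23).
R1 ← R1 + 14/23·R2.
R3 ← R3 + 336/23·R2.
R4 ← R4 + 246/23·R2.
R5 ← R5 + 140/23·R2.
R3 ← R3 / (34/5).
R1 ← R1 + 4/5·R3.
R2 ← R2 − 9/35·R3.
R4 ← R4 − 113/35·R3.
R4 ← R4 / (-1735/119).
R1 ← R1 − 95/34·R4.
R2 ← R2 + 181/476·R4.
R3 ← R3 − 89/34·R4.
Row 5 reduces to 0 = 1/3, a contradiction. The system is inconsistent.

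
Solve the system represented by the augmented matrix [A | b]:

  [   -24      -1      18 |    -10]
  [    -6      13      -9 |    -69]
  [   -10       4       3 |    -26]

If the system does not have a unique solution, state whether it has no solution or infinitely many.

Row-reduce:
R1 ← R1 / (-24).
R2 ← R2 + 6·R1.
R3 ← R3 + 10·R1.
R2 ← R2 / (53/4).
R1 ← R1 − 1/24·R2.
R3 ← R3 − 53/12·R2.
Row 3 reduces to 0 = 1/3, a contradiction. The system is inconsistent.

no solution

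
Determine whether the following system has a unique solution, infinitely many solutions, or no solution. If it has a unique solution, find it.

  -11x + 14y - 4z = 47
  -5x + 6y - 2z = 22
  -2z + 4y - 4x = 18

no solution

Row-reduce:
R1 ← R1 / (-11).
R2 ← R2 + 5·R1.
R3 ← R3 + 4·R1.
R2 ← R2 / (-4/11).
R1 ← R1 + 14/11·R2.
R3 ← R3 + 12/11·R2.
Row 3 reduces to 0 = -1, a contradiction. The system is inconsistent.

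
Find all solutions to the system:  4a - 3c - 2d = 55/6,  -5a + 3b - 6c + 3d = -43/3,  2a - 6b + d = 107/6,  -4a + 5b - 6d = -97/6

a = 5/3, b = -5/2, c = -1/2, d = -1/2

Row-reduce the augmented matrix:
R1 ← R1 / (4).
R2 ← R2 + 5·R1.
R3 ← R3 − 2·R1.
R4 ← R4 + 4·R1.
R2 ← R2 / (3).
R3 ← R3 + 6·R2.
R4 ← R4 − 5·R2.
R3 ← R3 / (-18).
R1 ← R1 + 3/4·R3.
R2 ← R2 + 13/4·R3.
R4 ← R4 − 53/4·R3.
R4 ← R4 / (-53/8).
R1 ← R1 + 5/8·R4.
R2 ← R2 + 3/8·R4.
R3 ← R3 + 1/6·R4.
Reading off the reduced rows gives a = 5/3, b = -5/2, c = -1/2, d = -1/2.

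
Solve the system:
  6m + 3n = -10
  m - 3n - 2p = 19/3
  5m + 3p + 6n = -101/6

Row-reduce the augmented matrix:
R1 ← R1 / (6).
R2 ← R2 − 1·R1.
R3 ← R3 − 5·R1.
R2 ← R2 / (-7/2).
R1 ← R1 − 1/2·R2.
R3 ← R3 − 7/2·R2.
R1 ← R1 + 2/7·R3.
R2 ← R2 − 4/7·R3.
Reading off the reduced rows gives m = -2/3, n = -2, p = -1/2.

m = -2/3, n = -2, p = -1/2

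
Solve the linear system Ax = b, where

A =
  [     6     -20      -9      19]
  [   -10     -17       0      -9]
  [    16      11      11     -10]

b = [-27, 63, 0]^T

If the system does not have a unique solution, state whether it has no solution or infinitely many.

Row-reduce:
R1 ← R1 / (6).
R2 ← R2 + 10·R1.
R3 ← R3 − 16·R1.
R2 ← R2 / (-151/3).
R1 ← R1 + 10/3·R2.
R3 ← R3 − 193/3·R2.
R3 ← R3 / (2390/151).
R1 ← R1 + 153/302·R3.
R2 ← R2 − 45/151·R3.
Rank is 3 with 4 unknowns, leaving x_4 free.

infinitely many solutions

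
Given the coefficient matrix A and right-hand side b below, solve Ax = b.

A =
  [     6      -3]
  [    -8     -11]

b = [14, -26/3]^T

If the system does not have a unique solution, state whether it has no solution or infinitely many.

x_1 = 2, x_2 = -2/3

Row-reduce the augmented matrix:
R1 ← R1 / (6).
R2 ← R2 + 8·R1.
R2 ← R2 / (-15).
R1 ← R1 + 1/2·R2.
Reading off the reduced rows gives x_1 = 2, x_2 = -2/3.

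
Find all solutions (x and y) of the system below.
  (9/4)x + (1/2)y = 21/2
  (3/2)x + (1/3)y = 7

infinitely many solutions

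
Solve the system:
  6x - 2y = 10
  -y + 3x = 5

infinitely many solutions

Row-reduce:
R1 ← R1 / (6).
R2 ← R2 − 3·R1.
Rank is 1 with 2 unknowns, leaving y free.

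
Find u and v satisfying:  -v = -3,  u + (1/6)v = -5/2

u = -3, v = 3

Row-reduce the augmented matrix:
Swap R1 and R2.
R2 ← R2 / (-1).
R1 ← R1 − 1/6·R2.
Reading off the reduced rows gives u = -3, v = 3.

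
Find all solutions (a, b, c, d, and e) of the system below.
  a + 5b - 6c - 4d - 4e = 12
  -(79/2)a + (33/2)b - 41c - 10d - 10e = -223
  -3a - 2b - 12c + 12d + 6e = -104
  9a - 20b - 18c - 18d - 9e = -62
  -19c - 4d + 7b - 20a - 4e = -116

Row-reduce:
R2 ← R2 + 79/2·R1.
R3 ← R3 + 3·R1.
R4 ← R4 − 9·R1.
R5 ← R5 + 20·R1.
R2 ← R2 / (214).
R1 ← R1 − 5·R2.
R3 ← R3 − 13·R2.
R4 ← R4 + 65·R2.
R5 ← R5 − 107·R2.
R3 ← R3 / (-1403/107).
R1 ← R1 − 53/107·R3.
R2 ← R2 + 139/107·R3.
R4 ← R4 + 5183/107·R3.
R4 ← R4 / (-99234/1403).
R1 ← R1 − 436/1403·R4.
R2 ← R2 + 2520/1403·R4.
R3 ← R3 + 1092/1403·R4.
Row 5 reduces to 0 = -3/2, a contradiction. The system is inconsistent.

no solution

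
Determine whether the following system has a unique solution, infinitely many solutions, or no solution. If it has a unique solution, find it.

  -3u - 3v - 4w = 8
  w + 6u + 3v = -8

infinitely many solutions

Row-reduce:
R1 ← R1 / (-3).
R2 ← R2 − 6·R1.
R2 ← R2 / (-3).
R1 ← R1 − 1·R2.
Rank is 2 with 3 unknowns, leaving w free.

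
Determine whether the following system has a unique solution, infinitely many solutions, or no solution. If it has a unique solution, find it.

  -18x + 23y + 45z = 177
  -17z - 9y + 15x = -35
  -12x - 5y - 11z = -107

infinitely many solutions

Row-reduce:
R1 ← R1 / (-18).
R2 ← R2 − 15·R1.
R3 ← R3 + 12·R1.
R2 ← R2 / (61/6).
R1 ← R1 + 23/18·R2.
R3 ← R3 + 61/3·R2.
Rank is 2 with 3 unknowns, leaving z free.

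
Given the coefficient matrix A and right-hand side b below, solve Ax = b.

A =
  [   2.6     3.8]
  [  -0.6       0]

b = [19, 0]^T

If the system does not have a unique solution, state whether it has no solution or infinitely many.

x_1 = 0, x_2 = 5

Row-reduce the augmented matrix:
R1 ← R1 / (13/5).
R2 ← R2 + 3/5·R1.
R2 ← R2 / (57/65).
R1 ← R1 − 19/13·R2.
Reading off the reduced rows gives x_1 = 0, x_2 = 5.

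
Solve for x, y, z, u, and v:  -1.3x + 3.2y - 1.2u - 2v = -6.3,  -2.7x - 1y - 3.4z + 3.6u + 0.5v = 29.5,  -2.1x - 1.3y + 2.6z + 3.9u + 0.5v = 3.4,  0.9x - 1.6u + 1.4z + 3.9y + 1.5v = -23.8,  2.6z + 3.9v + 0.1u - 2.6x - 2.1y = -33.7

Row-reduce the augmented matrix:
R1 ← R1 / (-13/10).
R2 ← R2 + 27/10·R1.
R3 ← R3 + 21/10·R1.
R4 ← R4 − 9/10·R1.
R5 ← R5 + 13/5·R1.
R2 ← R2 / (-497/65).
R1 ← R1 + 32/13·R2.
R3 ← R3 + 841/130·R2.
R4 ← R4 − 159/26·R2.
R5 ← R5 + 17/2·R2.
R3 ← R3 / (27219/4970).
R1 ← R1 − 544/497·R3.
R2 ← R2 − 221/497·R3.
R4 ← R4 + 6557/4970·R3.
R5 ← R5 − 31707/4970·R3.
R4 ← R4 / (236497/90730).
R1 ← R1 + 10660/9073·R4.
R2 ← R2 + 7733/9073·R4.
R3 ← R3 − 1133/9073·R4.
R5 ← R5 + 229969/45365·R4.
R5 ← R5 / (12219359/1182485).
R1 ← R1 − 423060/236497·R5.
R2 ← R2 − 152930/236497·R5.
R3 ← R3 + 103685/472994·R5.
R4 ← R4 − 343660/236497·R5.
Reading off the reduced rows gives x = 3, y = -1, z = -5, u = 6, v = -4.

x = 3, y = -1, z = -5, u = 6, v = -4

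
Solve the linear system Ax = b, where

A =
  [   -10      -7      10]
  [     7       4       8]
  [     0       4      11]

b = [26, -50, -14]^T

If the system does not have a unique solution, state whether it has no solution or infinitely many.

Row-reduce the augmented matrix:
R1 ← R1 / (-10).
R2 ← R2 − 7·R1.
R2 ← R2 / (-9/10).
R1 ← R1 − 7/10·R2.
R3 ← R3 − 4·R2.
R3 ← R3 / (233/3).
R1 ← R1 − 32/3·R3.
R2 ← R2 + 50/3·R3.
Reading off the reduced rows gives x_1 = -6, x_2 = 2, x_3 = -2.

x_1 = -6, x_2 = 2, x_3 = -2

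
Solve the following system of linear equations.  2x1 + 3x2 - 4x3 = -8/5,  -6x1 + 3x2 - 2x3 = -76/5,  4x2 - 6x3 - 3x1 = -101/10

Row-reduce the augmented matrix:
R1 ← R1 / (2).
R2 ← R2 + 6·R1.
R3 ← R3 + 3·R1.
R2 ← R2 / (12).
R1 ← R1 − 3/2·R2.
R3 ← R3 − 17/2·R2.
R3 ← R3 / (-25/12).
R1 ← R1 + 1/4·R3.
R2 ← R2 + 7/6·R3.
Reading off the reduced rows gives x1 = 3/2, x2 = -13/5, x3 = -4/5.

x1 = 3/2, x2 = -13/5, x3 = -4/5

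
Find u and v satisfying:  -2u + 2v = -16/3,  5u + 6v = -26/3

Row-reduce the augmented matrix:
R1 ← R1 / (-2).
R2 ← R2 − 5·R1.
R2 ← R2 / (11).
R1 ← R1 + 1·R2.
Reading off the reduced rows gives u = 2/3, v = -2.

u = 2/3, v = -2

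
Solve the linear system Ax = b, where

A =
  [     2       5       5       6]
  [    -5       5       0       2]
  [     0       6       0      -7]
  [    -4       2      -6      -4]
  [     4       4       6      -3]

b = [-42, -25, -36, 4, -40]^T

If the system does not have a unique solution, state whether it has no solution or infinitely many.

x_1 = -1, x_2 = -6, x_3 = -2, x_4 = 0

Row-reduce the augmented matrix:
R1 ← R1 / (2).
R2 ← R2 + 5·R1.
R4 ← R4 + 4·R1.
R5 ← R5 − 4·R1.
R2 ← R2 / (35/2).
R1 ← R1 − 5/2·R2.
R3 ← R3 − 6·R2.
R4 ← R4 − 12·R2.
R5 ← R5 + 6·R2.
R3 ← R3 / (-30/7).
R1 ← R1 − 5/7·R3.
R2 ← R2 − 5/7·R3.
R4 ← R4 + 32/7·R3.
R5 ← R5 − 2/7·R3.
R4 ← R4 / (752/75).
R1 ← R1 + 47/30·R4.
R2 ← R2 + 7/6·R4.
R3 ← R3 − 449/150·R4.
R5 ← R5 + 752/75·R4.
R5 reduces to 0 = 0, so the extra equation is consistent.
Reading off the reduced rows gives x_1 = -1, x_2 = -6, x_3 = -2, x_4 = 0.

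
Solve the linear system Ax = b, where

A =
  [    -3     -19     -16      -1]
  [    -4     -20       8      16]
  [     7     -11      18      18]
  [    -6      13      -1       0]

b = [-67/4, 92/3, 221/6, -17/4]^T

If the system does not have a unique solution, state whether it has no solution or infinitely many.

Row-reduce the augmented matrix:
R1 ← R1 / (-3).
R2 ← R2 + 4·R1.
R3 ← R3 − 7·R1.
R4 ← R4 + 6·R1.
R2 ← R2 / (16/3).
R1 ← R1 − 19/3·R2.
R3 ← R3 + 166/3·R2.
R4 ← R4 − 51·R2.
R3 ← R3 / (285).
R1 ← R1 + 59/2·R3.
R2 ← R2 − 11/2·R3.
R4 ← R4 + 499/2·R3.
R4 ← R4 / (4217/570).
R1 ← R1 + 4/285·R4.
R2 ← R2 + 149/285·R4.
R3 ← R3 − 391/570·R4.
Reading off the reduced rows gives x_1 = -2/3, x_2 = -1/2, x_3 = 7/4, x_4 = 1/4.

x_1 = -2/3, x_2 = -1/2, x_3 = 7/4, x_4 = 1/4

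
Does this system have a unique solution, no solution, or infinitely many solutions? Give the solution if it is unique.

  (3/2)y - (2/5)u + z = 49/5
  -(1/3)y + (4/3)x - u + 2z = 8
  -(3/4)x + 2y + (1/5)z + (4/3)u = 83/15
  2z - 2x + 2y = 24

x = -4, y = 2, z = 6, u = -2

Row-reduce the augmented matrix:
Swap R1 and R2.
R1 ← R1 / (4/3).
R3 ← R3 + 3/4·R1.
R4 ← R4 + 2·R1.
R2 ← R2 / (3/2).
R1 ← R1 + 1/4·R2.
R3 ← R3 − 29/16·R2.
R4 ← R4 − 3/2·R2.
R3 ← R3 / (7/60).
R1 ← R1 − 5/3·R3.
R2 ← R2 − 2/3·R3.
R4 ← R4 − 4·R3.
R4 ← R4 / (-441/10).
R1 ← R1 + 281/15·R4.
R2 ← R2 + 223/30·R4.
R3 ← R3 − 43/4·R4.
Reading off the reduced rows gives x = -4, y = 2, z = 6, u = -2.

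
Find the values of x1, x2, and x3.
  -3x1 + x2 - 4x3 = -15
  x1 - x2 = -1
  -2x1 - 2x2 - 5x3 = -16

x1 = -4, x2 = -3, x3 = 6

Row-reduce the augmented matrix:
R1 ← R1 / (-3).
R2 ← R2 − 1·R1.
R3 ← R3 + 2·R1.
R2 ← R2 / (-2/3).
R1 ← R1 + 1/3·R2.
R3 ← R3 + 8/3·R2.
R3 ← R3 / (3).
R1 ← R1 − 2·R3.
R2 ← R2 − 2·R3.
Reading off the reduced rows gives x1 = -4, x2 = -3, x3 = 6.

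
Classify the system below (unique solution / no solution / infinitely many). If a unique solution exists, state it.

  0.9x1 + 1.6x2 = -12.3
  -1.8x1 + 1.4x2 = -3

Row-reduce the augmented matrix:
R1 ← R1 / (9/10).
R2 ← R2 + 9/5·R1.
R2 ← R2 / (23/5).
R1 ← R1 − 16/9·R2.
Reading off the reduced rows gives x1 = -3, x2 = -6.

x1 = -3, x2 = -6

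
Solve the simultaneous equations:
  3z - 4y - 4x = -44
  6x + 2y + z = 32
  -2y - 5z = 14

x = 5, y = 3, z = -4

Row-reduce the augmented matrix:
R1 ← R1 / (-4).
R2 ← R2 − 6·R1.
R2 ← R2 / (-4).
R1 ← R1 − 1·R2.
R3 ← R3 + 2·R2.
R3 ← R3 / (-31/4).
R1 ← R1 − 5/8·R3.
R2 ← R2 + 11/8·R3.
Reading off the reduced rows gives x = 5, y = 3, z = -4.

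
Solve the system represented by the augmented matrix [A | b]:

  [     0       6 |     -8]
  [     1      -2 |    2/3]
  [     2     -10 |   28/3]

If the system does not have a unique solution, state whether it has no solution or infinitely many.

Row-reduce the augmented matrix:
Swap R1 and R2.
R3 ← R3 − 2·R1.
R2 ← R2 / (6).
R1 ← R1 + 2·R2.
R3 ← R3 + 6·R2.
R3 reduces to 0 = 0, so the extra equation is consistent.
Reading off the reduced rows gives x_1 = -2, x_2 = -4/3.

x_1 = -2, x_2 = -4/3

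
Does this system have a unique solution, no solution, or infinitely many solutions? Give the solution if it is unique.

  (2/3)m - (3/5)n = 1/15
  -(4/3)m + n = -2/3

Row-reduce the augmented matrix:
R1 ← R1 / (2/3).
R2 ← R2 + 4/3·R1.
R2 ← R2 / (-1/5).
R1 ← R1 + 9/10·R2.
Reading off the reduced rows gives m = 5/2, n = 8/3.

m = 5/2, n = 8/3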